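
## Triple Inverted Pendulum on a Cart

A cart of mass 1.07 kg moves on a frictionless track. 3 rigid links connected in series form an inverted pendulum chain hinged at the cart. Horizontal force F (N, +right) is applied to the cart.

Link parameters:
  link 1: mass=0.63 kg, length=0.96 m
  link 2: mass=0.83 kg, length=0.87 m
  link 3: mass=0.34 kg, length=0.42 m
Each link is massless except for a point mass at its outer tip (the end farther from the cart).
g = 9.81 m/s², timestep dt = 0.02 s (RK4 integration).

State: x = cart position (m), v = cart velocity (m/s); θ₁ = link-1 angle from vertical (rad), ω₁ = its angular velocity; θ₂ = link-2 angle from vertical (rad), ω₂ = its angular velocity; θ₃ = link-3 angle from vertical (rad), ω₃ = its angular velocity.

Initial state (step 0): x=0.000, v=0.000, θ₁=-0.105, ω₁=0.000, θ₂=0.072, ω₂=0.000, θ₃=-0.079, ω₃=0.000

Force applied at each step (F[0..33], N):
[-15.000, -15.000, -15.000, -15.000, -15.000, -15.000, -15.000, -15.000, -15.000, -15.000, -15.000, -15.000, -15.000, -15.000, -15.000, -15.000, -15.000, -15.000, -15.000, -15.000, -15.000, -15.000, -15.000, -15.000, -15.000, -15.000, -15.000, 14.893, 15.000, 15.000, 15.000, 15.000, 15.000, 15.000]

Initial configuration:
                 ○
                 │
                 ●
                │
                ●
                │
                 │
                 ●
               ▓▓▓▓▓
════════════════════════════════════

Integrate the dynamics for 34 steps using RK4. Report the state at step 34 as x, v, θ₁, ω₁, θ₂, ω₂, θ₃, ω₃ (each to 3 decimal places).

Answer: x=-2.069, v=-1.604, θ₁=1.990, ω₁=4.655, θ₂=1.248, ω₂=3.948, θ₃=0.791, ω₃=5.990

Derivation:
apply F[0]=-15.000 → step 1: x=-0.002, v=-0.244, θ₁=-0.103, ω₁=0.162, θ₂=0.073, ω₂=0.134, θ₃=-0.080, ω₃=-0.103
apply F[1]=-15.000 → step 2: x=-0.010, v=-0.490, θ₁=-0.098, ω₁=0.328, θ₂=0.077, ω₂=0.267, θ₃=-0.083, ω₃=-0.208
apply F[2]=-15.000 → step 3: x=-0.022, v=-0.738, θ₁=-0.090, ω₁=0.500, θ₂=0.084, ω₂=0.397, θ₃=-0.088, ω₃=-0.318
apply F[3]=-15.000 → step 4: x=-0.039, v=-0.990, θ₁=-0.078, ω₁=0.681, θ₂=0.093, ω₂=0.523, θ₃=-0.096, ω₃=-0.432
apply F[4]=-15.000 → step 5: x=-0.062, v=-1.249, θ₁=-0.063, ω₁=0.876, θ₂=0.105, ω₂=0.643, θ₃=-0.106, ω₃=-0.552
apply F[5]=-15.000 → step 6: x=-0.089, v=-1.513, θ₁=-0.043, ω₁=1.087, θ₂=0.119, ω₂=0.754, θ₃=-0.118, ω₃=-0.676
apply F[6]=-15.000 → step 7: x=-0.122, v=-1.785, θ₁=-0.019, ω₁=1.317, θ₂=0.135, ω₂=0.853, θ₃=-0.133, ω₃=-0.803
apply F[7]=-15.000 → step 8: x=-0.161, v=-2.064, θ₁=0.010, ω₁=1.569, θ₂=0.153, ω₂=0.937, θ₃=-0.150, ω₃=-0.926
apply F[8]=-15.000 → step 9: x=-0.205, v=-2.349, θ₁=0.044, ω₁=1.844, θ₂=0.172, ω₂=1.002, θ₃=-0.170, ω₃=-1.037
apply F[9]=-15.000 → step 10: x=-0.255, v=-2.638, θ₁=0.083, ω₁=2.140, θ₂=0.193, ω₂=1.045, θ₃=-0.191, ω₃=-1.125
apply F[10]=-15.000 → step 11: x=-0.310, v=-2.927, θ₁=0.129, ω₁=2.453, θ₂=0.214, ω₂=1.065, θ₃=-0.214, ω₃=-1.174
apply F[11]=-15.000 → step 12: x=-0.372, v=-3.208, θ₁=0.182, ω₁=2.775, θ₂=0.235, ω₂=1.064, θ₃=-0.238, ω₃=-1.168
apply F[12]=-15.000 → step 13: x=-0.439, v=-3.474, θ₁=0.240, ω₁=3.091, θ₂=0.256, ω₂=1.049, θ₃=-0.261, ω₃=-1.093
apply F[13]=-15.000 → step 14: x=-0.511, v=-3.715, θ₁=0.305, ω₁=3.387, θ₂=0.277, ω₂=1.031, θ₃=-0.281, ω₃=-0.940
apply F[14]=-15.000 → step 15: x=-0.587, v=-3.925, θ₁=0.376, ω₁=3.648, θ₂=0.298, ω₂=1.025, θ₃=-0.298, ω₃=-0.708
apply F[15]=-15.000 → step 16: x=-0.667, v=-4.099, θ₁=0.451, ω₁=3.865, θ₂=0.318, ω₂=1.044, θ₃=-0.309, ω₃=-0.408
apply F[16]=-15.000 → step 17: x=-0.751, v=-4.237, θ₁=0.530, ω₁=4.034, θ₂=0.340, ω₂=1.099, θ₃=-0.314, ω₃=-0.056
apply F[17]=-15.000 → step 18: x=-0.837, v=-4.342, θ₁=0.612, ω₁=4.157, θ₂=0.363, ω₂=1.195, θ₃=-0.311, ω₃=0.329
apply F[18]=-15.000 → step 19: x=-0.924, v=-4.419, θ₁=0.696, ω₁=4.243, θ₂=0.388, ω₂=1.331, θ₃=-0.300, ω₃=0.732
apply F[19]=-15.000 → step 20: x=-1.013, v=-4.470, θ₁=0.781, ω₁=4.298, θ₂=0.416, ω₂=1.504, θ₃=-0.282, ω₃=1.144
apply F[20]=-15.000 → step 21: x=-1.103, v=-4.502, θ₁=0.868, ω₁=4.328, θ₂=0.448, ω₂=1.709, θ₃=-0.255, ω₃=1.560
apply F[21]=-15.000 → step 22: x=-1.193, v=-4.516, θ₁=0.954, ω₁=4.339, θ₂=0.485, ω₂=1.943, θ₃=-0.219, ω₃=1.976
apply F[22]=-15.000 → step 23: x=-1.283, v=-4.514, θ₁=1.041, ω₁=4.333, θ₂=0.526, ω₂=2.199, θ₃=-0.176, ω₃=2.396
apply F[23]=-15.000 → step 24: x=-1.374, v=-4.499, θ₁=1.128, ω₁=4.312, θ₂=0.573, ω₂=2.474, θ₃=-0.123, ω₃=2.821
apply F[24]=-15.000 → step 25: x=-1.463, v=-4.470, θ₁=1.213, ω₁=4.275, θ₂=0.625, ω₂=2.765, θ₃=-0.063, ω₃=3.257
apply F[25]=-15.000 → step 26: x=-1.552, v=-4.430, θ₁=1.298, ω₁=4.223, θ₂=0.683, ω₂=3.068, θ₃=0.007, ω₃=3.709
apply F[26]=-15.000 → step 27: x=-1.640, v=-4.377, θ₁=1.382, ω₁=4.153, θ₂=0.748, ω₂=3.380, θ₃=0.086, ω₃=4.180
apply F[27]=+14.893 → step 28: x=-1.724, v=-4.027, θ₁=1.465, ω₁=4.173, θ₂=0.816, ω₂=3.408, θ₃=0.172, ω₃=4.407
apply F[28]=+15.000 → step 29: x=-1.801, v=-3.666, θ₁=1.549, ω₁=4.214, θ₂=0.884, ω₂=3.444, θ₃=0.262, ω₃=4.640
apply F[29]=+15.000 → step 30: x=-1.871, v=-3.291, θ₁=1.634, ω₁=4.274, θ₂=0.954, ω₂=3.494, θ₃=0.357, ω₃=4.884
apply F[30]=+15.000 → step 31: x=-1.933, v=-2.901, θ₁=1.720, ω₁=4.350, θ₂=1.024, ω₂=3.563, θ₃=0.458, ω₃=5.140
apply F[31]=+15.000 → step 32: x=-1.987, v=-2.492, θ₁=1.808, ω₁=4.441, θ₂=1.096, ω₂=3.656, θ₃=0.563, ω₃=5.408
apply F[32]=+15.000 → step 33: x=-2.032, v=-2.060, θ₁=1.898, ω₁=4.543, θ₂=1.171, ω₂=3.782, θ₃=0.674, ω₃=5.691
apply F[33]=+15.000 → step 34: x=-2.069, v=-1.604, θ₁=1.990, ω₁=4.655, θ₂=1.248, ω₂=3.948, θ₃=0.791, ω₃=5.990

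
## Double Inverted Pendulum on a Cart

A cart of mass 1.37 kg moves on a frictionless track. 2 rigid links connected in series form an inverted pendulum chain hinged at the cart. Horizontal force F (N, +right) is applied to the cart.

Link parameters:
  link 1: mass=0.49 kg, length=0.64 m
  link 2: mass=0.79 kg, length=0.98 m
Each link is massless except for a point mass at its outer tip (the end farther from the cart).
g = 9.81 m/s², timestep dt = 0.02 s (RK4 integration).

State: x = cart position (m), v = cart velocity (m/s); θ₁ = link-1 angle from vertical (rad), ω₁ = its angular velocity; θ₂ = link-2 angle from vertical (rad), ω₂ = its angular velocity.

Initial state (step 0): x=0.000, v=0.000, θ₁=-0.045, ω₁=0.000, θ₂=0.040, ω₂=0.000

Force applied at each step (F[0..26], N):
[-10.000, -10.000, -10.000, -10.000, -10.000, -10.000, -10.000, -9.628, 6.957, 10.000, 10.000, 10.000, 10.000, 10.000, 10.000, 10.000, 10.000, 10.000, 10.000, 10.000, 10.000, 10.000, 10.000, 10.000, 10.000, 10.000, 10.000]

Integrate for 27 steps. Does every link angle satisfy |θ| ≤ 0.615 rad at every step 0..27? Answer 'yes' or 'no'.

Answer: yes

Derivation:
apply F[0]=-10.000 → step 1: x=-0.001, v=-0.138, θ₁=-0.043, ω₁=0.159, θ₂=0.040, ω₂=0.045
apply F[1]=-10.000 → step 2: x=-0.006, v=-0.276, θ₁=-0.039, ω₁=0.321, θ₂=0.042, ω₂=0.089
apply F[2]=-10.000 → step 3: x=-0.012, v=-0.416, θ₁=-0.031, ω₁=0.490, θ₂=0.044, ω₂=0.129
apply F[3]=-10.000 → step 4: x=-0.022, v=-0.557, θ₁=-0.019, ω₁=0.669, θ₂=0.047, ω₂=0.166
apply F[4]=-10.000 → step 5: x=-0.035, v=-0.701, θ₁=-0.004, ω₁=0.862, θ₂=0.051, ω₂=0.196
apply F[5]=-10.000 → step 6: x=-0.050, v=-0.848, θ₁=0.016, ω₁=1.072, θ₂=0.055, ω₂=0.219
apply F[6]=-10.000 → step 7: x=-0.069, v=-0.998, θ₁=0.039, ω₁=1.302, θ₂=0.059, ω₂=0.233
apply F[7]=-9.628 → step 8: x=-0.090, v=-1.147, θ₁=0.068, ω₁=1.546, θ₂=0.064, ω₂=0.236
apply F[8]=+6.957 → step 9: x=-0.112, v=-1.059, θ₁=0.098, ω₁=1.442, θ₂=0.069, ω₂=0.229
apply F[9]=+10.000 → step 10: x=-0.132, v=-0.932, θ₁=0.125, ω₁=1.298, θ₂=0.073, ω₂=0.209
apply F[10]=+10.000 → step 11: x=-0.149, v=-0.810, θ₁=0.150, ω₁=1.181, θ₂=0.077, ω₂=0.177
apply F[11]=+10.000 → step 12: x=-0.164, v=-0.693, θ₁=0.172, ω₁=1.090, θ₂=0.080, ω₂=0.134
apply F[12]=+10.000 → step 13: x=-0.177, v=-0.581, θ₁=0.193, ω₁=1.023, θ₂=0.082, ω₂=0.081
apply F[13]=+10.000 → step 14: x=-0.188, v=-0.472, θ₁=0.213, ω₁=0.977, θ₂=0.083, ω₂=0.018
apply F[14]=+10.000 → step 15: x=-0.196, v=-0.366, θ₁=0.233, ω₁=0.953, θ₂=0.083, ω₂=-0.055
apply F[15]=+10.000 → step 16: x=-0.202, v=-0.264, θ₁=0.252, ω₁=0.949, θ₂=0.081, ω₂=-0.138
apply F[16]=+10.000 → step 17: x=-0.207, v=-0.165, θ₁=0.271, ω₁=0.964, θ₂=0.077, ω₂=-0.231
apply F[17]=+10.000 → step 18: x=-0.209, v=-0.068, θ₁=0.290, ω₁=0.999, θ₂=0.072, ω₂=-0.334
apply F[18]=+10.000 → step 19: x=-0.209, v=0.027, θ₁=0.311, ω₁=1.051, θ₂=0.064, ω₂=-0.448
apply F[19]=+10.000 → step 20: x=-0.208, v=0.121, θ₁=0.333, ω₁=1.121, θ₂=0.054, ω₂=-0.571
apply F[20]=+10.000 → step 21: x=-0.205, v=0.213, θ₁=0.356, ω₁=1.206, θ₂=0.041, ω₂=-0.703
apply F[21]=+10.000 → step 22: x=-0.199, v=0.305, θ₁=0.381, ω₁=1.305, θ₂=0.025, ω₂=-0.844
apply F[22]=+10.000 → step 23: x=-0.192, v=0.397, θ₁=0.408, ω₁=1.414, θ₂=0.007, ω₂=-0.992
apply F[23]=+10.000 → step 24: x=-0.184, v=0.490, θ₁=0.438, ω₁=1.529, θ₂=-0.014, ω₂=-1.145
apply F[24]=+10.000 → step 25: x=-0.173, v=0.584, θ₁=0.469, ω₁=1.648, θ₂=-0.039, ω₂=-1.300
apply F[25]=+10.000 → step 26: x=-0.160, v=0.681, θ₁=0.503, ω₁=1.765, θ₂=-0.066, ω₂=-1.455
apply F[26]=+10.000 → step 27: x=-0.146, v=0.780, θ₁=0.540, ω₁=1.877, θ₂=-0.097, ω₂=-1.607
Max |angle| over trajectory = 0.540 rad; bound = 0.615 → within bound.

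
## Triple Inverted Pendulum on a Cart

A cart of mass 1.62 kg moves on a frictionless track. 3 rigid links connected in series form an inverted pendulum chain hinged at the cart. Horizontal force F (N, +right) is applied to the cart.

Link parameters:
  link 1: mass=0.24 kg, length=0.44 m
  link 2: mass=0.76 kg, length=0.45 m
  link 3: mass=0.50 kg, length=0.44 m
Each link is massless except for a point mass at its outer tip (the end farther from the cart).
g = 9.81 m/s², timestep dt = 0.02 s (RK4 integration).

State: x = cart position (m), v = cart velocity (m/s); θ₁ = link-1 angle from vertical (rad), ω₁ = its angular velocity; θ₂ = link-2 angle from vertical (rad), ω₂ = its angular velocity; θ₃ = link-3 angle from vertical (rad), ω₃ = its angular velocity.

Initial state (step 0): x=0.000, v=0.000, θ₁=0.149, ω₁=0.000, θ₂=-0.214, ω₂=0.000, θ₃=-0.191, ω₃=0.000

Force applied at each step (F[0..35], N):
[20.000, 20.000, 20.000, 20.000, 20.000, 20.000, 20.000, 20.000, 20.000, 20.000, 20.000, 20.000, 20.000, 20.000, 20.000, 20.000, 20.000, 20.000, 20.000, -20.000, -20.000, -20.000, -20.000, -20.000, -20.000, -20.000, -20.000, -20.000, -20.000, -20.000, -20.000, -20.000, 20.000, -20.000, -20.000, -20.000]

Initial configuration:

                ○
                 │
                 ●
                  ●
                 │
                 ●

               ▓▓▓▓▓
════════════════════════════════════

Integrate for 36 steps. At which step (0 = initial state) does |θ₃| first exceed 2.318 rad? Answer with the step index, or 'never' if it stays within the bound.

Answer: 33

Derivation:
apply F[0]=+20.000 → step 1: x=0.002, v=0.228, θ₁=0.150, ω₁=0.093, θ₂=-0.221, ω₂=-0.679, θ₃=-0.191, ω₃=0.012
apply F[1]=+20.000 → step 2: x=0.009, v=0.457, θ₁=0.153, ω₁=0.165, θ₂=-0.241, ω₂=-1.346, θ₃=-0.190, ω₃=0.029
apply F[2]=+20.000 → step 3: x=0.021, v=0.688, θ₁=0.156, ω₁=0.194, θ₂=-0.274, ω₂=-1.987, θ₃=-0.190, ω₃=0.054
apply F[3]=+20.000 → step 4: x=0.037, v=0.921, θ₁=0.160, ω₁=0.154, θ₂=-0.320, ω₂=-2.586, θ₃=-0.188, ω₃=0.086
apply F[4]=+20.000 → step 5: x=0.057, v=1.156, θ₁=0.162, ω₁=0.026, θ₂=-0.378, ω₂=-3.130, θ₃=-0.186, ω₃=0.119
apply F[5]=+20.000 → step 6: x=0.083, v=1.394, θ₁=0.160, ω₁=-0.204, θ₂=-0.445, ω₂=-3.611, θ₃=-0.184, ω₃=0.149
apply F[6]=+20.000 → step 7: x=0.113, v=1.633, θ₁=0.153, ω₁=-0.544, θ₂=-0.522, ω₂=-4.024, θ₃=-0.180, ω₃=0.169
apply F[7]=+20.000 → step 8: x=0.148, v=1.875, θ₁=0.138, ω₁=-0.996, θ₂=-0.606, ω₂=-4.370, θ₃=-0.177, ω₃=0.174
apply F[8]=+20.000 → step 9: x=0.188, v=2.119, θ₁=0.112, ω₁=-1.563, θ₂=-0.696, ω₂=-4.641, θ₃=-0.173, ω₃=0.158
apply F[9]=+20.000 → step 10: x=0.233, v=2.364, θ₁=0.074, ω₁=-2.244, θ₂=-0.791, ω₂=-4.827, θ₃=-0.171, ω₃=0.120
apply F[10]=+20.000 → step 11: x=0.283, v=2.610, θ₁=0.022, ω₁=-3.035, θ₂=-0.888, ω₂=-4.904, θ₃=-0.169, ω₃=0.055
apply F[11]=+20.000 → step 12: x=0.337, v=2.857, θ₁=-0.048, ω₁=-3.933, θ₂=-0.986, ω₂=-4.837, θ₃=-0.169, ω₃=-0.036
apply F[12]=+20.000 → step 13: x=0.397, v=3.102, θ₁=-0.136, ω₁=-4.930, θ₂=-1.080, ω₂=-4.576, θ₃=-0.170, ω₃=-0.155
apply F[13]=+20.000 → step 14: x=0.462, v=3.342, θ₁=-0.245, ω₁=-6.022, θ₂=-1.167, ω₂=-4.059, θ₃=-0.175, ω₃=-0.307
apply F[14]=+20.000 → step 15: x=0.531, v=3.567, θ₁=-0.378, ω₁=-7.221, θ₂=-1.240, ω₂=-3.203, θ₃=-0.183, ω₃=-0.507
apply F[15]=+20.000 → step 16: x=0.604, v=3.763, θ₁=-0.535, ω₁=-8.581, θ₂=-1.292, ω₂=-1.896, θ₃=-0.196, ω₃=-0.801
apply F[16]=+20.000 → step 17: x=0.681, v=3.892, θ₁=-0.723, ω₁=-10.236, θ₂=-1.312, ω₂=0.043, θ₃=-0.217, ω₃=-1.325
apply F[17]=+20.000 → step 18: x=0.759, v=3.853, θ₁=-0.948, ω₁=-12.319, θ₂=-1.285, ω₂=2.804, θ₃=-0.253, ω₃=-2.471
apply F[18]=+20.000 → step 19: x=0.832, v=3.438, θ₁=-1.212, ω₁=-13.684, θ₂=-1.201, ω₂=5.155, θ₃=-0.324, ω₃=-4.841
apply F[19]=-20.000 → step 20: x=0.892, v=2.628, θ₁=-1.474, ω₁=-12.349, θ₂=-1.104, ω₂=4.225, θ₃=-0.440, ω₃=-6.505
apply F[20]=-20.000 → step 21: x=0.939, v=2.070, θ₁=-1.706, ω₁=-10.959, θ₂=-1.038, ω₂=2.365, θ₃=-0.577, ω₃=-7.161
apply F[21]=-20.000 → step 22: x=0.976, v=1.645, θ₁=-1.917, ω₁=-10.204, θ₂=-1.008, ω₂=0.657, θ₃=-0.723, ω₃=-7.395
apply F[22]=-20.000 → step 23: x=1.005, v=1.272, θ₁=-2.117, ω₁=-9.861, θ₂=-1.011, ω₂=-0.984, θ₃=-0.872, ω₃=-7.483
apply F[23]=-20.000 → step 24: x=1.027, v=0.925, θ₁=-2.313, ω₁=-9.725, θ₂=-1.048, ω₂=-2.697, θ₃=-1.022, ω₃=-7.509
apply F[24]=-20.000 → step 25: x=1.042, v=0.593, θ₁=-2.506, ω₁=-9.616, θ₂=-1.120, ω₂=-4.546, θ₃=-1.172, ω₃=-7.504
apply F[25]=-20.000 → step 26: x=1.051, v=0.280, θ₁=-2.696, ω₁=-9.331, θ₂=-1.230, ω₂=-6.504, θ₃=-1.322, ω₃=-7.477
apply F[26]=-20.000 → step 27: x=1.054, v=-0.011, θ₁=-2.877, ω₁=-8.635, θ₂=-1.380, ω₂=-8.454, θ₃=-1.471, ω₃=-7.433
apply F[27]=-20.000 → step 28: x=1.051, v=-0.279, θ₁=-3.037, ω₁=-7.322, θ₂=-1.567, ω₂=-10.246, θ₃=-1.619, ω₃=-7.386
apply F[28]=-20.000 → step 29: x=1.043, v=-0.530, θ₁=-3.165, ω₁=-5.282, θ₂=-1.788, ω₂=-11.827, θ₃=-1.767, ω₃=-7.373
apply F[29]=-20.000 → step 30: x=1.030, v=-0.769, θ₁=-3.243, ω₁=-2.433, θ₂=-2.040, ω₂=-13.422, θ₃=-1.915, ω₃=-7.454
apply F[30]=-20.000 → step 31: x=1.012, v=-0.993, θ₁=-3.254, ω₁=1.677, θ₂=-2.330, ω₂=-15.829, θ₃=-2.067, ω₃=-7.780
apply F[31]=-20.000 → step 32: x=0.990, v=-1.196, θ₁=-3.152, ω₁=9.870, θ₂=-2.697, ω₂=-22.181, θ₃=-2.233, ω₃=-9.511
apply F[32]=+20.000 → step 33: x=0.964, v=-1.555, θ₁=-2.872, ω₁=13.752, θ₂=-3.182, ω₂=-21.787, θ₃=-2.547, ω₃=-22.064
apply F[33]=-20.000 → step 34: x=0.925, v=-2.228, θ₁=-2.730, ω₁=2.234, θ₂=-3.469, ω₂=-9.206, θ₃=-3.039, ω₃=-25.830
apply F[34]=-20.000 → step 35: x=0.876, v=-2.634, θ₁=-2.759, ω₁=-5.023, θ₂=-3.590, ω₂=-3.372, θ₃=-3.564, ω₃=-26.486
apply F[35]=-20.000 → step 36: x=0.819, v=-3.048, θ₁=-2.935, ω₁=-12.827, θ₂=-3.613, ω₂=1.162, θ₃=-4.090, ω₃=-25.773
|θ₃| = 2.547 > 2.318 first at step 33.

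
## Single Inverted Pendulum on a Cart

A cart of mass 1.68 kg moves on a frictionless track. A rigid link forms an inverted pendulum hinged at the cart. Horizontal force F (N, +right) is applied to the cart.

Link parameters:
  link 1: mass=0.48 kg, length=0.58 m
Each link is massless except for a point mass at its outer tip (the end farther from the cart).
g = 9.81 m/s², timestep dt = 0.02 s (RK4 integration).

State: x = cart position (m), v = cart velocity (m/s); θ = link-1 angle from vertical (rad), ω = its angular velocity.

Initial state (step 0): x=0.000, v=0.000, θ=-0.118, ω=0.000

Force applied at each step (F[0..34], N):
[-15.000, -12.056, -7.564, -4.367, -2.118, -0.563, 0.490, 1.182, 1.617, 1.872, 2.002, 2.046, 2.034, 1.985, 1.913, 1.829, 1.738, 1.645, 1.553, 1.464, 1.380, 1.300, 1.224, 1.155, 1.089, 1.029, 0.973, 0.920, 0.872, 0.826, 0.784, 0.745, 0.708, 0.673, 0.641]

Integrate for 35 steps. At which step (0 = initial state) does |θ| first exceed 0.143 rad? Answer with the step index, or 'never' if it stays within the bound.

apply F[0]=-15.000 → step 1: x=-0.002, v=-0.171, θ=-0.115, ω=0.254
apply F[1]=-12.056 → step 2: x=-0.007, v=-0.308, θ=-0.108, ω=0.451
apply F[2]=-7.564 → step 3: x=-0.014, v=-0.392, θ=-0.098, ω=0.560
apply F[3]=-4.367 → step 4: x=-0.022, v=-0.439, θ=-0.087, ω=0.609
apply F[4]=-2.118 → step 5: x=-0.031, v=-0.460, θ=-0.074, ω=0.617
apply F[5]=-0.563 → step 6: x=-0.040, v=-0.463, θ=-0.062, ω=0.599
apply F[6]=+0.490 → step 7: x=-0.049, v=-0.454, θ=-0.051, ω=0.565
apply F[7]=+1.182 → step 8: x=-0.058, v=-0.437, θ=-0.040, ω=0.521
apply F[8]=+1.617 → step 9: x=-0.067, v=-0.416, θ=-0.030, ω=0.473
apply F[9]=+1.872 → step 10: x=-0.075, v=-0.393, θ=-0.021, ω=0.424
apply F[10]=+2.002 → step 11: x=-0.082, v=-0.368, θ=-0.013, ω=0.375
apply F[11]=+2.046 → step 12: x=-0.089, v=-0.343, θ=-0.006, ω=0.329
apply F[12]=+2.034 → step 13: x=-0.096, v=-0.319, θ=0.000, ω=0.286
apply F[13]=+1.985 → step 14: x=-0.102, v=-0.295, θ=0.006, ω=0.247
apply F[14]=+1.913 → step 15: x=-0.108, v=-0.273, θ=0.010, ω=0.211
apply F[15]=+1.829 → step 16: x=-0.113, v=-0.252, θ=0.014, ω=0.179
apply F[16]=+1.738 → step 17: x=-0.118, v=-0.232, θ=0.017, ω=0.150
apply F[17]=+1.645 → step 18: x=-0.122, v=-0.213, θ=0.020, ω=0.125
apply F[18]=+1.553 → step 19: x=-0.127, v=-0.196, θ=0.022, ω=0.102
apply F[19]=+1.464 → step 20: x=-0.130, v=-0.180, θ=0.024, ω=0.082
apply F[20]=+1.380 → step 21: x=-0.134, v=-0.165, θ=0.026, ω=0.065
apply F[21]=+1.300 → step 22: x=-0.137, v=-0.151, θ=0.027, ω=0.050
apply F[22]=+1.224 → step 23: x=-0.140, v=-0.138, θ=0.028, ω=0.036
apply F[23]=+1.155 → step 24: x=-0.142, v=-0.126, θ=0.028, ω=0.025
apply F[24]=+1.089 → step 25: x=-0.145, v=-0.114, θ=0.029, ω=0.015
apply F[25]=+1.029 → step 26: x=-0.147, v=-0.104, θ=0.029, ω=0.006
apply F[26]=+0.973 → step 27: x=-0.149, v=-0.094, θ=0.029, ω=-0.001
apply F[27]=+0.920 → step 28: x=-0.151, v=-0.085, θ=0.029, ω=-0.007
apply F[28]=+0.872 → step 29: x=-0.152, v=-0.076, θ=0.029, ω=-0.013
apply F[29]=+0.826 → step 30: x=-0.154, v=-0.068, θ=0.028, ω=-0.017
apply F[30]=+0.784 → step 31: x=-0.155, v=-0.060, θ=0.028, ω=-0.021
apply F[31]=+0.745 → step 32: x=-0.156, v=-0.052, θ=0.028, ω=-0.024
apply F[32]=+0.708 → step 33: x=-0.157, v=-0.046, θ=0.027, ω=-0.027
apply F[33]=+0.673 → step 34: x=-0.158, v=-0.039, θ=0.027, ω=-0.029
apply F[34]=+0.641 → step 35: x=-0.159, v=-0.033, θ=0.026, ω=-0.030
max |θ| = 0.118 ≤ 0.143 over all 36 states.

Answer: never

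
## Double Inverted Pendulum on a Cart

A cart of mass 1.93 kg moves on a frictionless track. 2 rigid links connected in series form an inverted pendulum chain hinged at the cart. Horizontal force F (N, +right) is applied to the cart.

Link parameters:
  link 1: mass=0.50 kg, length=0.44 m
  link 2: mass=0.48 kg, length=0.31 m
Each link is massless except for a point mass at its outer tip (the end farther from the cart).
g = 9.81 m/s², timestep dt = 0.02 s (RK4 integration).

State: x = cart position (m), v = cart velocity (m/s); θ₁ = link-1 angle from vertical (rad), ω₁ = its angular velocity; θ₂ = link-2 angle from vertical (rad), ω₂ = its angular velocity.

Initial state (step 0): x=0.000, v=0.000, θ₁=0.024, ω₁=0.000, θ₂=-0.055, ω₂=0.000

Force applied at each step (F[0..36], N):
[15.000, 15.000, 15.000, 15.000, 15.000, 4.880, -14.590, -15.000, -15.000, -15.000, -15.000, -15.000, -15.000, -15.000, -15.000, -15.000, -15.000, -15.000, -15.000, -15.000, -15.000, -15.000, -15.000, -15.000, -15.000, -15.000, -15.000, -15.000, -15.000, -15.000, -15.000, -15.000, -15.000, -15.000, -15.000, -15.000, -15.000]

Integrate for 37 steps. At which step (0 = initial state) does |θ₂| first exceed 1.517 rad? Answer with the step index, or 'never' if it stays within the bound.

apply F[0]=+15.000 → step 1: x=0.002, v=0.153, θ₁=0.021, ω₁=-0.304, θ₂=-0.056, ω₂=-0.098
apply F[1]=+15.000 → step 2: x=0.006, v=0.307, θ₁=0.012, ω₁=-0.614, θ₂=-0.059, ω₂=-0.190
apply F[2]=+15.000 → step 3: x=0.014, v=0.462, θ₁=-0.004, ω₁=-0.937, θ₂=-0.063, ω₂=-0.269
apply F[3]=+15.000 → step 4: x=0.025, v=0.619, θ₁=-0.026, ω₁=-1.279, θ₂=-0.070, ω₂=-0.329
apply F[4]=+15.000 → step 5: x=0.039, v=0.777, θ₁=-0.055, ω₁=-1.645, θ₂=-0.076, ω₂=-0.365
apply F[5]=+4.880 → step 6: x=0.055, v=0.834, θ₁=-0.089, ω₁=-1.803, θ₂=-0.084, ω₂=-0.374
apply F[6]=-14.590 → step 7: x=0.070, v=0.693, θ₁=-0.123, ω₁=-1.539, θ₂=-0.091, ω₂=-0.351
apply F[7]=-15.000 → step 8: x=0.082, v=0.551, θ₁=-0.151, ω₁=-1.298, θ₂=-0.098, ω₂=-0.298
apply F[8]=-15.000 → step 9: x=0.092, v=0.412, θ₁=-0.175, ω₁=-1.088, θ₂=-0.103, ω₂=-0.218
apply F[9]=-15.000 → step 10: x=0.099, v=0.276, θ₁=-0.195, ω₁=-0.902, θ₂=-0.106, ω₂=-0.113
apply F[10]=-15.000 → step 11: x=0.103, v=0.143, θ₁=-0.211, ω₁=-0.739, θ₂=-0.107, ω₂=0.016
apply F[11]=-15.000 → step 12: x=0.105, v=0.011, θ₁=-0.224, ω₁=-0.594, θ₂=-0.106, ω₂=0.166
apply F[12]=-15.000 → step 13: x=0.104, v=-0.120, θ₁=-0.235, ω₁=-0.465, θ₂=-0.101, ω₂=0.337
apply F[13]=-15.000 → step 14: x=0.100, v=-0.250, θ₁=-0.243, ω₁=-0.350, θ₂=-0.092, ω₂=0.531
apply F[14]=-15.000 → step 15: x=0.094, v=-0.378, θ₁=-0.249, ω₁=-0.248, θ₂=-0.079, ω₂=0.747
apply F[15]=-15.000 → step 16: x=0.085, v=-0.507, θ₁=-0.253, ω₁=-0.157, θ₂=-0.062, ω₂=0.989
apply F[16]=-15.000 → step 17: x=0.073, v=-0.636, θ₁=-0.255, ω₁=-0.075, θ₂=-0.039, ω₂=1.257
apply F[17]=-15.000 → step 18: x=0.059, v=-0.765, θ₁=-0.256, ω₁=-0.002, θ₂=-0.011, ω₂=1.554
apply F[18]=-15.000 → step 19: x=0.043, v=-0.894, θ₁=-0.256, ω₁=0.066, θ₂=0.023, ω₂=1.882
apply F[19]=-15.000 → step 20: x=0.023, v=-1.025, θ₁=-0.254, ω₁=0.131, θ₂=0.064, ω₂=2.243
apply F[20]=-15.000 → step 21: x=0.002, v=-1.157, θ₁=-0.250, ω₁=0.196, θ₂=0.113, ω₂=2.634
apply F[21]=-15.000 → step 22: x=-0.023, v=-1.290, θ₁=-0.246, ω₁=0.268, θ₂=0.170, ω₂=3.054
apply F[22]=-15.000 → step 23: x=-0.050, v=-1.426, θ₁=-0.240, ω₁=0.353, θ₂=0.235, ω₂=3.499
apply F[23]=-15.000 → step 24: x=-0.080, v=-1.563, θ₁=-0.231, ω₁=0.461, θ₂=0.310, ω₂=3.961
apply F[24]=-15.000 → step 25: x=-0.112, v=-1.703, θ₁=-0.221, ω₁=0.601, θ₂=0.394, ω₂=4.431
apply F[25]=-15.000 → step 26: x=-0.148, v=-1.845, θ₁=-0.207, ω₁=0.786, θ₂=0.487, ω₂=4.899
apply F[26]=-15.000 → step 27: x=-0.186, v=-1.990, θ₁=-0.189, ω₁=1.025, θ₂=0.590, ω₂=5.357
apply F[27]=-15.000 → step 28: x=-0.228, v=-2.137, θ₁=-0.166, ω₁=1.330, θ₂=0.701, ω₂=5.793
apply F[28]=-15.000 → step 29: x=-0.272, v=-2.286, θ₁=-0.135, ω₁=1.709, θ₂=0.821, ω₂=6.197
apply F[29]=-15.000 → step 30: x=-0.319, v=-2.438, θ₁=-0.097, ω₁=2.169, θ₂=0.949, ω₂=6.554
apply F[30]=-15.000 → step 31: x=-0.369, v=-2.591, θ₁=-0.048, ω₁=2.712, θ₂=1.083, ω₂=6.846
apply F[31]=-15.000 → step 32: x=-0.423, v=-2.746, θ₁=0.012, ω₁=3.337, θ₂=1.222, ω₂=7.043
apply F[32]=-15.000 → step 33: x=-0.479, v=-2.902, θ₁=0.086, ω₁=4.033, θ₂=1.364, ω₂=7.108
apply F[33]=-15.000 → step 34: x=-0.539, v=-3.056, θ₁=0.174, ω₁=4.780, θ₂=1.505, ω₂=6.992
apply F[34]=-15.000 → step 35: x=-0.601, v=-3.205, θ₁=0.277, ω₁=5.550, θ₂=1.642, ω₂=6.643
apply F[35]=-15.000 → step 36: x=-0.667, v=-3.343, θ₁=0.396, ω₁=6.309, θ₂=1.769, ω₂=6.016
apply F[36]=-15.000 → step 37: x=-0.735, v=-3.464, θ₁=0.529, ω₁=7.031, θ₂=1.880, ω₂=5.082
|θ₂| = 1.642 > 1.517 first at step 35.

Answer: 35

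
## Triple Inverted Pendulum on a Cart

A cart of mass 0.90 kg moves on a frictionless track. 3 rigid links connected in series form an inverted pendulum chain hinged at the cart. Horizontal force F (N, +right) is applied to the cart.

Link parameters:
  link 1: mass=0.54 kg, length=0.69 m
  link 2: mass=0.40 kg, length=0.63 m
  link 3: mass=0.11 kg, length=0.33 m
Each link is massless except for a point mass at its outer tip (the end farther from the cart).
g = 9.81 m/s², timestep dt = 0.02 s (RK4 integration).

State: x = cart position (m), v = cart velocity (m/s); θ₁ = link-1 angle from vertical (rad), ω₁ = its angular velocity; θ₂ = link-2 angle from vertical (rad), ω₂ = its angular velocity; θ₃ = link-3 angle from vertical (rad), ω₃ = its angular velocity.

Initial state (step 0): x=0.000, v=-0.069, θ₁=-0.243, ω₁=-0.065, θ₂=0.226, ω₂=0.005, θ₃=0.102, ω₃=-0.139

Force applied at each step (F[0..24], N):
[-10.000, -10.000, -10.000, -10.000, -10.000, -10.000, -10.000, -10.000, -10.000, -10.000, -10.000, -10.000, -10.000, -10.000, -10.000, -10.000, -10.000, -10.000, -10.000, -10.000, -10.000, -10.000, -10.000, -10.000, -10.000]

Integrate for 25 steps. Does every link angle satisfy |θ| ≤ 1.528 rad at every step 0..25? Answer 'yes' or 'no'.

apply F[0]=-10.000 → step 1: x=-0.003, v=-0.237, θ₁=-0.244, ω₁=-0.004, θ₂=0.229, ω₂=0.284, θ₃=0.098, ω₃=-0.223
apply F[1]=-10.000 → step 2: x=-0.009, v=-0.405, θ₁=-0.243, ω₁=0.059, θ₂=0.237, ω₂=0.565, θ₃=0.093, ω₃=-0.311
apply F[2]=-10.000 → step 3: x=-0.019, v=-0.575, θ₁=-0.241, ω₁=0.125, θ₂=0.252, ω₂=0.848, θ₃=0.086, ω₃=-0.408
apply F[3]=-10.000 → step 4: x=-0.032, v=-0.746, θ₁=-0.238, ω₁=0.196, θ₂=0.271, ω₂=1.134, θ₃=0.077, ω₃=-0.515
apply F[4]=-10.000 → step 5: x=-0.049, v=-0.919, θ₁=-0.233, ω₁=0.276, θ₂=0.297, ω₂=1.421, θ₃=0.065, ω₃=-0.632
apply F[5]=-10.000 → step 6: x=-0.069, v=-1.095, θ₁=-0.227, ω₁=0.368, θ₂=0.328, ω₂=1.709, θ₃=0.051, ω₃=-0.758
apply F[6]=-10.000 → step 7: x=-0.093, v=-1.275, θ₁=-0.219, ω₁=0.475, θ₂=0.365, ω₂=1.996, θ₃=0.035, ω₃=-0.889
apply F[7]=-10.000 → step 8: x=-0.120, v=-1.459, θ₁=-0.208, ω₁=0.601, θ₂=0.408, ω₂=2.279, θ₃=0.016, ω₃=-1.020
apply F[8]=-10.000 → step 9: x=-0.151, v=-1.647, θ₁=-0.194, ω₁=0.750, θ₂=0.456, ω₂=2.555, θ₃=-0.006, ω₃=-1.141
apply F[9]=-10.000 → step 10: x=-0.186, v=-1.841, θ₁=-0.178, ω₁=0.926, θ₂=0.510, ω₂=2.819, θ₃=-0.030, ω₃=-1.243
apply F[10]=-10.000 → step 11: x=-0.225, v=-2.039, θ₁=-0.157, ω₁=1.132, θ₂=0.569, ω₂=3.068, θ₃=-0.055, ω₃=-1.314
apply F[11]=-10.000 → step 12: x=-0.268, v=-2.243, θ₁=-0.132, ω₁=1.372, θ₂=0.633, ω₂=3.294, θ₃=-0.082, ω₃=-1.343
apply F[12]=-10.000 → step 13: x=-0.315, v=-2.453, θ₁=-0.102, ω₁=1.649, θ₂=0.701, ω₂=3.493, θ₃=-0.109, ω₃=-1.320
apply F[13]=-10.000 → step 14: x=-0.366, v=-2.667, θ₁=-0.066, ω₁=1.964, θ₂=0.772, ω₂=3.659, θ₃=-0.134, ω₃=-1.235
apply F[14]=-10.000 → step 15: x=-0.422, v=-2.886, θ₁=-0.023, ω₁=2.317, θ₂=0.847, ω₂=3.782, θ₃=-0.158, ω₃=-1.084
apply F[15]=-10.000 → step 16: x=-0.481, v=-3.108, θ₁=0.027, ω₁=2.709, θ₂=0.923, ω₂=3.853, θ₃=-0.177, ω₃=-0.865
apply F[16]=-10.000 → step 17: x=-0.546, v=-3.331, θ₁=0.085, ω₁=3.134, θ₂=1.000, ω₂=3.861, θ₃=-0.192, ω₃=-0.578
apply F[17]=-10.000 → step 18: x=-0.615, v=-3.550, θ₁=0.153, ω₁=3.588, θ₂=1.077, ω₂=3.795, θ₃=-0.200, ω₃=-0.227
apply F[18]=-10.000 → step 19: x=-0.688, v=-3.759, θ₁=0.229, ω₁=4.060, θ₂=1.152, ω₂=3.642, θ₃=-0.201, ω₃=0.184
apply F[19]=-10.000 → step 20: x=-0.765, v=-3.951, θ₁=0.315, ω₁=4.537, θ₂=1.222, ω₂=3.395, θ₃=-0.192, ω₃=0.650
apply F[20]=-10.000 → step 21: x=-0.846, v=-4.116, θ₁=0.410, ω₁=5.005, θ₂=1.287, ω₂=3.053, θ₃=-0.174, ω₃=1.171
apply F[21]=-10.000 → step 22: x=-0.929, v=-4.243, θ₁=0.515, ω₁=5.453, θ₂=1.344, ω₂=2.620, θ₃=-0.145, ω₃=1.751
apply F[22]=-10.000 → step 23: x=-1.015, v=-4.325, θ₁=0.628, ω₁=5.872, θ₂=1.391, ω₂=2.113, θ₃=-0.104, ω₃=2.401
apply F[23]=-10.000 → step 24: x=-1.102, v=-4.352, θ₁=0.750, ω₁=6.257, θ₂=1.428, ω₂=1.555, θ₃=-0.048, ω₃=3.143
apply F[24]=-10.000 → step 25: x=-1.189, v=-4.320, θ₁=0.878, ω₁=6.612, θ₂=1.453, ω₂=0.971, θ₃=0.023, ω₃=4.001
Max |angle| over trajectory = 1.453 rad; bound = 1.528 → within bound.

Answer: yes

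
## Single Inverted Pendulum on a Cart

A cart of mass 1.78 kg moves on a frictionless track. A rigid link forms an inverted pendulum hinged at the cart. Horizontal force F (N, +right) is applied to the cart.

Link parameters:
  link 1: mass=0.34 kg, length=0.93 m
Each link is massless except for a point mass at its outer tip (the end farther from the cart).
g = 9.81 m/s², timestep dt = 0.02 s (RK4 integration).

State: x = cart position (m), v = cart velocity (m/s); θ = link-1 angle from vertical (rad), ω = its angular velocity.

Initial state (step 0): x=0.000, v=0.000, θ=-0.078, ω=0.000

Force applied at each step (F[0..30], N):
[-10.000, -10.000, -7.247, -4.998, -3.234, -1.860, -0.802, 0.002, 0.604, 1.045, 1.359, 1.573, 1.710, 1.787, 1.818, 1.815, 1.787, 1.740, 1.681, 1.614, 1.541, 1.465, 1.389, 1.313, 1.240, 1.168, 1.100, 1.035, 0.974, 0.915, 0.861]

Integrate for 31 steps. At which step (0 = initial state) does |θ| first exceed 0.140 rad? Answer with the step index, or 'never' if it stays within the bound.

apply F[0]=-10.000 → step 1: x=-0.001, v=-0.109, θ=-0.077, ω=0.101
apply F[1]=-10.000 → step 2: x=-0.004, v=-0.219, θ=-0.074, ω=0.202
apply F[2]=-7.247 → step 3: x=-0.010, v=-0.297, θ=-0.069, ω=0.271
apply F[3]=-4.998 → step 4: x=-0.016, v=-0.351, θ=-0.063, ω=0.315
apply F[4]=-3.234 → step 5: x=-0.023, v=-0.385, θ=-0.057, ω=0.339
apply F[5]=-1.860 → step 6: x=-0.031, v=-0.404, θ=-0.050, ω=0.348
apply F[6]=-0.802 → step 7: x=-0.039, v=-0.411, θ=-0.043, ω=0.346
apply F[7]=+0.002 → step 8: x=-0.048, v=-0.410, θ=-0.036, ω=0.336
apply F[8]=+0.604 → step 9: x=-0.056, v=-0.402, θ=-0.030, ω=0.321
apply F[9]=+1.045 → step 10: x=-0.064, v=-0.389, θ=-0.023, ω=0.301
apply F[10]=+1.359 → step 11: x=-0.071, v=-0.373, θ=-0.018, ω=0.280
apply F[11]=+1.573 → step 12: x=-0.079, v=-0.355, θ=-0.012, ω=0.257
apply F[12]=+1.710 → step 13: x=-0.085, v=-0.335, θ=-0.007, ω=0.234
apply F[13]=+1.787 → step 14: x=-0.092, v=-0.315, θ=-0.003, ω=0.211
apply F[14]=+1.818 → step 15: x=-0.098, v=-0.295, θ=0.001, ω=0.189
apply F[15]=+1.815 → step 16: x=-0.104, v=-0.274, θ=0.005, ω=0.168
apply F[16]=+1.787 → step 17: x=-0.109, v=-0.254, θ=0.008, ω=0.148
apply F[17]=+1.740 → step 18: x=-0.114, v=-0.235, θ=0.011, ω=0.129
apply F[18]=+1.681 → step 19: x=-0.118, v=-0.217, θ=0.013, ω=0.112
apply F[19]=+1.614 → step 20: x=-0.123, v=-0.199, θ=0.015, ω=0.096
apply F[20]=+1.541 → step 21: x=-0.126, v=-0.183, θ=0.017, ω=0.081
apply F[21]=+1.465 → step 22: x=-0.130, v=-0.167, θ=0.018, ω=0.068
apply F[22]=+1.389 → step 23: x=-0.133, v=-0.152, θ=0.020, ω=0.056
apply F[23]=+1.313 → step 24: x=-0.136, v=-0.138, θ=0.021, ω=0.045
apply F[24]=+1.240 → step 25: x=-0.139, v=-0.125, θ=0.021, ω=0.035
apply F[25]=+1.168 → step 26: x=-0.141, v=-0.112, θ=0.022, ω=0.027
apply F[26]=+1.100 → step 27: x=-0.143, v=-0.101, θ=0.022, ω=0.019
apply F[27]=+1.035 → step 28: x=-0.145, v=-0.090, θ=0.023, ω=0.012
apply F[28]=+0.974 → step 29: x=-0.147, v=-0.080, θ=0.023, ω=0.006
apply F[29]=+0.915 → step 30: x=-0.148, v=-0.071, θ=0.023, ω=0.001
apply F[30]=+0.861 → step 31: x=-0.150, v=-0.062, θ=0.023, ω=-0.004
max |θ| = 0.078 ≤ 0.140 over all 32 states.

Answer: never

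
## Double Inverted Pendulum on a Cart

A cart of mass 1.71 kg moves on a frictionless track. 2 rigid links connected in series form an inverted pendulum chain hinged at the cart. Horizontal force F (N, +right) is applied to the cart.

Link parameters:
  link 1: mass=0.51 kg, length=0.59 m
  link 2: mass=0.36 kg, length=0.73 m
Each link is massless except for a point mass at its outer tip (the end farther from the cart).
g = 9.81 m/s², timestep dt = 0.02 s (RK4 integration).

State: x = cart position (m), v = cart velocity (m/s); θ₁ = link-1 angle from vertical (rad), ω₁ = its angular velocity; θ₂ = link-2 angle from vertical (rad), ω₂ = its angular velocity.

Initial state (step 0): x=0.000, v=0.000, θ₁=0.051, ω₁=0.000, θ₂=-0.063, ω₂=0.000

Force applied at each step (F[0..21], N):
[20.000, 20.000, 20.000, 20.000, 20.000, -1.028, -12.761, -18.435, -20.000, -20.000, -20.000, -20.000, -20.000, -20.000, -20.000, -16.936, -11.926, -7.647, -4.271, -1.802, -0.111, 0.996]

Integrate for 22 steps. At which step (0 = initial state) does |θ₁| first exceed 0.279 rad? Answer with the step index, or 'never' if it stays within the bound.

apply F[0]=+20.000 → step 1: x=0.002, v=0.229, θ₁=0.048, ω₁=-0.343, θ₂=-0.064, ω₂=-0.054
apply F[1]=+20.000 → step 2: x=0.009, v=0.458, θ₁=0.037, ω₁=-0.692, θ₂=-0.065, ω₂=-0.104
apply F[2]=+20.000 → step 3: x=0.021, v=0.689, θ₁=0.020, ω₁=-1.052, θ₂=-0.068, ω₂=-0.147
apply F[3]=+20.000 → step 4: x=0.037, v=0.922, θ₁=-0.005, ω₁=-1.428, θ₂=-0.071, ω₂=-0.180
apply F[4]=+20.000 → step 5: x=0.058, v=1.158, θ₁=-0.037, ω₁=-1.824, θ₂=-0.075, ω₂=-0.199
apply F[5]=-1.028 → step 6: x=0.081, v=1.150, θ₁=-0.074, ω₁=-1.825, θ₂=-0.079, ω₂=-0.207
apply F[6]=-12.761 → step 7: x=0.102, v=1.009, θ₁=-0.108, ω₁=-1.620, θ₂=-0.083, ω₂=-0.203
apply F[7]=-18.435 → step 8: x=0.120, v=0.806, θ₁=-0.138, ω₁=-1.327, θ₂=-0.087, ω₂=-0.185
apply F[8]=-20.000 → step 9: x=0.134, v=0.588, θ₁=-0.161, ω₁=-1.027, θ₂=-0.090, ω₂=-0.155
apply F[9]=-20.000 → step 10: x=0.144, v=0.373, θ₁=-0.179, ω₁=-0.745, θ₂=-0.093, ω₂=-0.115
apply F[10]=-20.000 → step 11: x=0.149, v=0.160, θ₁=-0.191, ω₁=-0.477, θ₂=-0.095, ω₂=-0.066
apply F[11]=-20.000 → step 12: x=0.150, v=-0.051, θ₁=-0.198, ω₁=-0.217, θ₂=-0.096, ω₂=-0.013
apply F[12]=-20.000 → step 13: x=0.147, v=-0.262, θ₁=-0.200, ω₁=0.038, θ₂=-0.095, ω₂=0.043
apply F[13]=-20.000 → step 14: x=0.140, v=-0.472, θ₁=-0.197, ω₁=0.294, θ₂=-0.094, ω₂=0.100
apply F[14]=-20.000 → step 15: x=0.128, v=-0.684, θ₁=-0.188, ω₁=0.555, θ₂=-0.091, ω₂=0.153
apply F[15]=-16.936 → step 16: x=0.113, v=-0.862, θ₁=-0.175, ω₁=0.767, θ₂=-0.088, ω₂=0.200
apply F[16]=-11.926 → step 17: x=0.094, v=-0.984, θ₁=-0.158, ω₁=0.897, θ₂=-0.083, ω₂=0.239
apply F[17]=-7.647 → step 18: x=0.074, v=-1.059, θ₁=-0.140, ω₁=0.957, θ₂=-0.078, ω₂=0.270
apply F[18]=-4.271 → step 19: x=0.052, v=-1.096, θ₁=-0.121, ω₁=0.965, θ₂=-0.073, ω₂=0.294
apply F[19]=-1.802 → step 20: x=0.030, v=-1.107, θ₁=-0.102, ω₁=0.937, θ₂=-0.067, ω₂=0.311
apply F[20]=-0.111 → step 21: x=0.008, v=-1.100, θ₁=-0.083, ω₁=0.888, θ₂=-0.060, ω₂=0.324
apply F[21]=+0.996 → step 22: x=-0.014, v=-1.081, θ₁=-0.066, ω₁=0.827, θ₂=-0.054, ω₂=0.331
max |θ₁| = 0.200 ≤ 0.279 over all 23 states.

Answer: never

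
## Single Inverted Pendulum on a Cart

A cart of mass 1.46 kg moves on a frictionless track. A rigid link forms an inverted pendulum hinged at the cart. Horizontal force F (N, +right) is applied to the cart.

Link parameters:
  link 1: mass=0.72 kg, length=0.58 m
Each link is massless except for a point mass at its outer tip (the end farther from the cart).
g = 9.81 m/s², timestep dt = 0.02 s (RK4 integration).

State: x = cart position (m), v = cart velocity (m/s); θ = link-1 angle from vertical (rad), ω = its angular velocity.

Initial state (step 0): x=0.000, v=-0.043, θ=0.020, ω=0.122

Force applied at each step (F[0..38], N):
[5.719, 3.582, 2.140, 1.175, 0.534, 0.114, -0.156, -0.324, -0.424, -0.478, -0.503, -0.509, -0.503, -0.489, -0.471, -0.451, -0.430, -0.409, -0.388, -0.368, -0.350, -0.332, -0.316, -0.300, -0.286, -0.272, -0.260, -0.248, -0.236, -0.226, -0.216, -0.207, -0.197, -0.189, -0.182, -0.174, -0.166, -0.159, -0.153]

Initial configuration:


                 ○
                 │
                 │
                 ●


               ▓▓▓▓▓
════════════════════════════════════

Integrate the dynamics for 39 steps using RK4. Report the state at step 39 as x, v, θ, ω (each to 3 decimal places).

apply F[0]=+5.719 → step 1: x=-0.000, v=0.033, θ=0.021, ω=-0.003
apply F[1]=+3.582 → step 2: x=0.001, v=0.080, θ=0.020, ω=-0.077
apply F[2]=+2.140 → step 3: x=0.003, v=0.108, θ=0.018, ω=-0.117
apply F[3]=+1.175 → step 4: x=0.005, v=0.122, θ=0.016, ω=-0.136
apply F[4]=+0.534 → step 5: x=0.008, v=0.128, θ=0.013, ω=-0.141
apply F[5]=+0.114 → step 6: x=0.010, v=0.129, θ=0.010, ω=-0.138
apply F[6]=-0.156 → step 7: x=0.013, v=0.126, θ=0.008, ω=-0.130
apply F[7]=-0.324 → step 8: x=0.015, v=0.120, θ=0.005, ω=-0.119
apply F[8]=-0.424 → step 9: x=0.018, v=0.114, θ=0.003, ω=-0.107
apply F[9]=-0.478 → step 10: x=0.020, v=0.108, θ=0.001, ω=-0.095
apply F[10]=-0.503 → step 11: x=0.022, v=0.101, θ=-0.001, ω=-0.083
apply F[11]=-0.509 → step 12: x=0.024, v=0.094, θ=-0.002, ω=-0.072
apply F[12]=-0.503 → step 13: x=0.026, v=0.087, θ=-0.004, ω=-0.061
apply F[13]=-0.489 → step 14: x=0.027, v=0.081, θ=-0.005, ω=-0.052
apply F[14]=-0.471 → step 15: x=0.029, v=0.075, θ=-0.006, ω=-0.044
apply F[15]=-0.451 → step 16: x=0.030, v=0.069, θ=-0.007, ω=-0.036
apply F[16]=-0.430 → step 17: x=0.032, v=0.064, θ=-0.007, ω=-0.029
apply F[17]=-0.409 → step 18: x=0.033, v=0.059, θ=-0.008, ω=-0.024
apply F[18]=-0.388 → step 19: x=0.034, v=0.055, θ=-0.008, ω=-0.019
apply F[19]=-0.368 → step 20: x=0.035, v=0.051, θ=-0.009, ω=-0.014
apply F[20]=-0.350 → step 21: x=0.036, v=0.047, θ=-0.009, ω=-0.010
apply F[21]=-0.332 → step 22: x=0.037, v=0.043, θ=-0.009, ω=-0.007
apply F[22]=-0.316 → step 23: x=0.038, v=0.039, θ=-0.009, ω=-0.004
apply F[23]=-0.300 → step 24: x=0.039, v=0.036, θ=-0.009, ω=-0.001
apply F[24]=-0.286 → step 25: x=0.039, v=0.033, θ=-0.009, ω=0.001
apply F[25]=-0.272 → step 26: x=0.040, v=0.030, θ=-0.009, ω=0.003
apply F[26]=-0.260 → step 27: x=0.041, v=0.028, θ=-0.009, ω=0.004
apply F[27]=-0.248 → step 28: x=0.041, v=0.025, θ=-0.009, ω=0.005
apply F[28]=-0.236 → step 29: x=0.042, v=0.023, θ=-0.009, ω=0.007
apply F[29]=-0.226 → step 30: x=0.042, v=0.021, θ=-0.009, ω=0.007
apply F[30]=-0.216 → step 31: x=0.042, v=0.018, θ=-0.009, ω=0.008
apply F[31]=-0.207 → step 32: x=0.043, v=0.016, θ=-0.008, ω=0.009
apply F[32]=-0.197 → step 33: x=0.043, v=0.014, θ=-0.008, ω=0.009
apply F[33]=-0.189 → step 34: x=0.043, v=0.013, θ=-0.008, ω=0.010
apply F[34]=-0.182 → step 35: x=0.044, v=0.011, θ=-0.008, ω=0.010
apply F[35]=-0.174 → step 36: x=0.044, v=0.009, θ=-0.008, ω=0.010
apply F[36]=-0.166 → step 37: x=0.044, v=0.008, θ=-0.007, ω=0.010
apply F[37]=-0.159 → step 38: x=0.044, v=0.006, θ=-0.007, ω=0.011
apply F[38]=-0.153 → step 39: x=0.044, v=0.005, θ=-0.007, ω=0.011

Answer: x=0.044, v=0.005, θ=-0.007, ω=0.011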